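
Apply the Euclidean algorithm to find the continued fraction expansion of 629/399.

[1; 1, 1, 2, 1, 3, 2, 1, 4]

Run the Euclidean algorithm on 629 and 399; the successive quotients are the partial quotients a_0, a_1, ... (each step inverts the fractional part left over by the previous one):
  629 = 1*399 + 230, so a_0 = 1.
  399 = 1*230 + 169, so a_1 = 1.
  230 = 1*169 + 61, so a_2 = 1.
  169 = 2*61 + 47, so a_3 = 2.
  61 = 1*47 + 14, so a_4 = 1.
  47 = 3*14 + 5, so a_5 = 3.
  14 = 2*5 + 4, so a_6 = 2.
  5 = 1*4 + 1, so a_7 = 1.
  4 = 4*1 + 0, so a_8 = 4.
The remainder reaches 0 after 9 divisions, so the expansion has 9 partial quotients, read off in order.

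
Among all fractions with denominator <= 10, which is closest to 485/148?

Expand x = 485/148 as a continued fraction with the Euclidean algorithm:
  485 = 3*148 + 41, so a_0 = 3.
  148 = 3*41 + 25, so a_1 = 3.
  41 = 1*25 + 16, so a_2 = 1.
  25 = 1*16 + 9, so a_3 = 1.
  16 = 1*9 + 7, so a_4 = 1.
  9 = 1*7 + 2, so a_5 = 1.
  7 = 3*2 + 1, so a_6 = 3.
  2 = 2*1 + 0, so a_7 = 2.
so x = [3; 3, 1, 1, 1, 1, 3, 2].
Convergents (p_i = a_i*p_{i-1} + p_{i-2}, q_i = a_i*q_{i-1} + q_{i-2} with p_{-2}=0, p_{-1}=1, q_{-2}=1, q_{-1}=0), until the denominator exceeds 10:
  i=0: a_0=3, p_0 = 3*1 + 0 = 3, q_0 = 3*0 + 1 = 1.
  i=1: a_1=3, p_1 = 3*3 + 1 = 10, q_1 = 3*1 + 0 = 3.
  i=2: a_2=1, p_2 = 1*10 + 3 = 13, q_2 = 1*3 + 1 = 4.
  i=3: a_3=1, p_3 = 1*13 + 10 = 23, q_3 = 1*4 + 3 = 7.
  i=4: a_4=1, p_4 = 1*23 + 13 = 36, q_4 = 1*7 + 4 = 11.
q_4 = 11 > 10, so the last convergent with denominator <= 10 is p_3/q_3 = 23/7.
The closest fraction with denominator <= 10 is either p_3/q_3 or the intermediate fraction (k*p_3 + p_2)/(k*q_3 + q_2) with the largest k >= 1 whose denominator stays <= 10; these approach x as k grows, and every other convergent or intermediate fraction in range is farther away.
Largest k: floor((10 - q_2)/q_3) = floor((10 - 4)/7) = 0.
Since k = 0, no intermediate fraction beyond p_3/q_3 has denominator <= 10, so the convergent 23/7 is the closest (its error is |485*7 - 23*148|/(148*7) = 9/1036).

23/7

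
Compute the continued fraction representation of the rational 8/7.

[1; 7]

Run the Euclidean algorithm on 8 and 7; the successive quotients are the partial quotients a_0, a_1, ... (each step inverts the fractional part left over by the previous one):
  8 = 1*7 + 1, so a_0 = 1.
  7 = 7*1 + 0, so a_1 = 7.
The remainder reaches 0 after 2 divisions, so the expansion has 2 partial quotients, read off in order.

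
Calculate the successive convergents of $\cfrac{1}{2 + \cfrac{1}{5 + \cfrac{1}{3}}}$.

0/1, 1/2, 5/11, 16/35

Using the convergent recurrence p_i = a_i*p_{i-1} + p_{i-2}, q_i = a_i*q_{i-1} + q_{i-2} with p_{-2}=0, p_{-1}=1, q_{-2}=1, q_{-1}=0:
  i=0: a_0=0, p_0 = 0*1 + 0 = 0, q_0 = 0*0 + 1 = 1.
  i=1: a_1=2, p_1 = 2*0 + 1 = 1, q_1 = 2*1 + 0 = 2.
  i=2: a_2=5, p_2 = 5*1 + 0 = 5, q_2 = 5*2 + 1 = 11.
  i=3: a_3=3, p_3 = 3*5 + 1 = 16, q_3 = 3*11 + 2 = 35.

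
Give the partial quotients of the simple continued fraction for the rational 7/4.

[1; 1, 3]

Run the Euclidean algorithm on 7 and 4; the successive quotients are the partial quotients a_0, a_1, ... (each step inverts the fractional part left over by the previous one):
  7 = 1*4 + 3, so a_0 = 1.
  4 = 1*3 + 1, so a_1 = 1.
  3 = 3*1 + 0, so a_2 = 3.
The remainder reaches 0 after 3 divisions, so the expansion has 3 partial quotients, read off in order.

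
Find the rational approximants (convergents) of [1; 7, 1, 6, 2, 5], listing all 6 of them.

1/1, 8/7, 9/8, 62/55, 133/118, 727/645

Using the convergent recurrence p_i = a_i*p_{i-1} + p_{i-2}, q_i = a_i*q_{i-1} + q_{i-2} with p_{-2}=0, p_{-1}=1, q_{-2}=1, q_{-1}=0:
  i=0: a_0=1, p_0 = 1*1 + 0 = 1, q_0 = 1*0 + 1 = 1.
  i=1: a_1=7, p_1 = 7*1 + 1 = 8, q_1 = 7*1 + 0 = 7.
  i=2: a_2=1, p_2 = 1*8 + 1 = 9, q_2 = 1*7 + 1 = 8.
  i=3: a_3=6, p_3 = 6*9 + 8 = 62, q_3 = 6*8 + 7 = 55.
  i=4: a_4=2, p_4 = 2*62 + 9 = 133, q_4 = 2*55 + 8 = 118.
  i=5: a_5=5, p_5 = 5*133 + 62 = 727, q_5 = 5*118 + 55 = 645.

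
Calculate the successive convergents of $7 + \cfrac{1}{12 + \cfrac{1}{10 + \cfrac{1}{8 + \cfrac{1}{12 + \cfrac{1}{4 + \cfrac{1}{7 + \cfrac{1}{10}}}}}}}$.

7/1, 85/12, 857/121, 6941/980, 84149/11881, 343537/48504, 2488908/351409, 25232617/3562594

Using the convergent recurrence p_i = a_i*p_{i-1} + p_{i-2}, q_i = a_i*q_{i-1} + q_{i-2} with p_{-2}=0, p_{-1}=1, q_{-2}=1, q_{-1}=0:
  i=0: a_0=7, p_0 = 7*1 + 0 = 7, q_0 = 7*0 + 1 = 1.
  i=1: a_1=12, p_1 = 12*7 + 1 = 85, q_1 = 12*1 + 0 = 12.
  i=2: a_2=10, p_2 = 10*85 + 7 = 857, q_2 = 10*12 + 1 = 121.
  i=3: a_3=8, p_3 = 8*857 + 85 = 6941, q_3 = 8*121 + 12 = 980.
  i=4: a_4=12, p_4 = 12*6941 + 857 = 84149, q_4 = 12*980 + 121 = 11881.
  i=5: a_5=4, p_5 = 4*84149 + 6941 = 343537, q_5 = 4*11881 + 980 = 48504.
  i=6: a_6=7, p_6 = 7*343537 + 84149 = 2488908, q_6 = 7*48504 + 11881 = 351409.
  i=7: a_7=10, p_7 = 10*2488908 + 343537 = 25232617, q_7 = 10*351409 + 48504 = 3562594.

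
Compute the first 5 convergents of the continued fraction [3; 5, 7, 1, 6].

3/1, 16/5, 115/36, 131/41, 901/282

Using the convergent recurrence p_i = a_i*p_{i-1} + p_{i-2}, q_i = a_i*q_{i-1} + q_{i-2} with p_{-2}=0, p_{-1}=1, q_{-2}=1, q_{-1}=0:
  i=0: a_0=3, p_0 = 3*1 + 0 = 3, q_0 = 3*0 + 1 = 1.
  i=1: a_1=5, p_1 = 5*3 + 1 = 16, q_1 = 5*1 + 0 = 5.
  i=2: a_2=7, p_2 = 7*16 + 3 = 115, q_2 = 7*5 + 1 = 36.
  i=3: a_3=1, p_3 = 1*115 + 16 = 131, q_3 = 1*36 + 5 = 41.
  i=4: a_4=6, p_4 = 6*131 + 115 = 901, q_4 = 6*41 + 36 = 282.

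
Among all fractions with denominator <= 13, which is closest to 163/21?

101/13

Expand x = 163/21 as a continued fraction with the Euclidean algorithm:
  163 = 7*21 + 16, so a_0 = 7.
  21 = 1*16 + 5, so a_1 = 1.
  16 = 3*5 + 1, so a_2 = 3.
  5 = 5*1 + 0, so a_3 = 5.
so x = [7; 1, 3, 5].
Convergents (p_i = a_i*p_{i-1} + p_{i-2}, q_i = a_i*q_{i-1} + q_{i-2} with p_{-2}=0, p_{-1}=1, q_{-2}=1, q_{-1}=0), until the denominator exceeds 13:
  i=0: a_0=7, p_0 = 7*1 + 0 = 7, q_0 = 7*0 + 1 = 1.
  i=1: a_1=1, p_1 = 1*7 + 1 = 8, q_1 = 1*1 + 0 = 1.
  i=2: a_2=3, p_2 = 3*8 + 7 = 31, q_2 = 3*1 + 1 = 4.
  i=3: a_3=5, p_3 = 5*31 + 8 = 163, q_3 = 5*4 + 1 = 21.
q_3 = 21 > 13, so the last convergent with denominator <= 13 is p_2/q_2 = 31/4.
The closest fraction with denominator <= 13 is either p_2/q_2 or the intermediate fraction (k*p_2 + p_1)/(k*q_2 + q_1) with the largest k >= 1 whose denominator stays <= 13; these approach x as k grows, and every other convergent or intermediate fraction in range is farther away.
Largest k: floor((13 - q_1)/q_2) = floor((13 - 1)/4) = 3.
That gives (3*31 + 8)/(3*4 + 1) = 101/13.
Compare the errors: |x - 31/4| = |163*4 - 31*21|/(21*4) = 1/84, and |x - 101/13| = |163*13 - 101*21|/(21*13) = 2/273.
Cross-multiplying, 2*84 = 168 < 273 = 1*273, so 2/273 is smaller: the intermediate fraction 101/13 is closer to x than 31/4.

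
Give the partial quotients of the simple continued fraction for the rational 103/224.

[0; 2, 5, 1, 2, 1, 1, 2]

Run the Euclidean algorithm on 103 and 224; the successive quotients are the partial quotients a_0, a_1, ... (each step inverts the fractional part left over by the previous one):
  103 = 0*224 + 103, so a_0 = 0.
  224 = 2*103 + 18, so a_1 = 2.
  103 = 5*18 + 13, so a_2 = 5.
  18 = 1*13 + 5, so a_3 = 1.
  13 = 2*5 + 3, so a_4 = 2.
  5 = 1*3 + 2, so a_5 = 1.
  3 = 1*2 + 1, so a_6 = 1.
  2 = 2*1 + 0, so a_7 = 2.
The remainder reaches 0 after 8 divisions, so the expansion has 8 partial quotients, read off in order.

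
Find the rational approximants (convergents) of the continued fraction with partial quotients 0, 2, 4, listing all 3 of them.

Using the convergent recurrence p_i = a_i*p_{i-1} + p_{i-2}, q_i = a_i*q_{i-1} + q_{i-2} with p_{-2}=0, p_{-1}=1, q_{-2}=1, q_{-1}=0:
  i=0: a_0=0, p_0 = 0*1 + 0 = 0, q_0 = 0*0 + 1 = 1.
  i=1: a_1=2, p_1 = 2*0 + 1 = 1, q_1 = 2*1 + 0 = 2.
  i=2: a_2=4, p_2 = 4*1 + 0 = 4, q_2 = 4*2 + 1 = 9.

0/1, 1/2, 4/9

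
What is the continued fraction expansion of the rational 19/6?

Run the Euclidean algorithm on 19 and 6; the successive quotients are the partial quotients a_0, a_1, ... (each step inverts the fractional part left over by the previous one):
  19 = 3*6 + 1, so a_0 = 3.
  6 = 6*1 + 0, so a_1 = 6.
The remainder reaches 0 after 2 divisions, so the expansion has 2 partial quotients, read off in order.

[3; 6]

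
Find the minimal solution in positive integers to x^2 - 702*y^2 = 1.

First expand sqrt(702) as a continued fraction. With x_i = (sqrt(702) + m_i)/d_i and (m_0, d_0) = (0, 1): a_0 = floor(sqrt(702)) = 26, since 26^2 = 676 <= 702 < 729 = 27^2.
Iterate m_{i+1} = d_i*a_i - m_i, d_{i+1} = (702 - m_{i+1}^2)/d_i, a_{i+1} = floor((a_0 + m_{i+1})/d_{i+1}):
  m_1 = 1*26 - 0 = 26, d_1 = (702 - 26^2)/1 = 26/1 = 26, a_1 = floor((26 + 26)/26) = 2.
  m_2 = 26*2 - 26 = 26, d_2 = (702 - 26^2)/26 = 26/26 = 1, a_2 = floor((26 + 26)/1) = 52.
  m_3 = 1*52 - 26 = 26, d_3 = (702 - 26^2)/1 = 26/1 = 26: (m_3, d_3) = (m_1, d_1) = (26, 26), so from here the quotients repeat a_1, a_2; the period length is 2.
So sqrt(702) = [26; (2, 52)] with period length k = 2.
k is even, so the fundamental solution of x^2 - 702y^2 = 1 is (p_{k-1}, q_{k-1}) = (p_1, q_1); compute convergents through index 1.
Convergents (p_i = a_i*p_{i-1} + p_{i-2}, q_i = a_i*q_{i-1} + q_{i-2} with p_{-2}=0, p_{-1}=1, q_{-2}=1, q_{-1}=0):
  i=0: a_0=26, p_0 = 26*1 + 0 = 26, q_0 = 26*0 + 1 = 1.
  i=1: a_1=2, p_1 = 2*26 + 1 = 53, q_1 = 2*1 + 0 = 2.
Check: 53^2 - 702*2^2 = 2809 - 2808 = 1, so (x, y) = (53, 2) solves the equation, and by the theorem it is the least positive solution.

(x, y) = (53, 2)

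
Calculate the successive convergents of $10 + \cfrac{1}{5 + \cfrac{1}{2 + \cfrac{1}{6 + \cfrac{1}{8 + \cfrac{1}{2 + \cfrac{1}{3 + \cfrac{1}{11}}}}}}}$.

10/1, 51/5, 112/11, 723/71, 5896/579, 12515/1229, 43441/4266, 490366/48155

Using the convergent recurrence p_i = a_i*p_{i-1} + p_{i-2}, q_i = a_i*q_{i-1} + q_{i-2} with p_{-2}=0, p_{-1}=1, q_{-2}=1, q_{-1}=0:
  i=0: a_0=10, p_0 = 10*1 + 0 = 10, q_0 = 10*0 + 1 = 1.
  i=1: a_1=5, p_1 = 5*10 + 1 = 51, q_1 = 5*1 + 0 = 5.
  i=2: a_2=2, p_2 = 2*51 + 10 = 112, q_2 = 2*5 + 1 = 11.
  i=3: a_3=6, p_3 = 6*112 + 51 = 723, q_3 = 6*11 + 5 = 71.
  i=4: a_4=8, p_4 = 8*723 + 112 = 5896, q_4 = 8*71 + 11 = 579.
  i=5: a_5=2, p_5 = 2*5896 + 723 = 12515, q_5 = 2*579 + 71 = 1229.
  i=6: a_6=3, p_6 = 3*12515 + 5896 = 43441, q_6 = 3*1229 + 579 = 4266.
  i=7: a_7=11, p_7 = 11*43441 + 12515 = 490366, q_7 = 11*4266 + 1229 = 48155.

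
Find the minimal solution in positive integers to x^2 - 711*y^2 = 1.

(x, y) = (80, 3)

First expand sqrt(711) as a continued fraction. With x_i = (sqrt(711) + m_i)/d_i and (m_0, d_0) = (0, 1): a_0 = floor(sqrt(711)) = 26, since 26^2 = 676 <= 711 < 729 = 27^2.
Iterate m_{i+1} = d_i*a_i - m_i, d_{i+1} = (711 - m_{i+1}^2)/d_i, a_{i+1} = floor((a_0 + m_{i+1})/d_{i+1}):
  m_1 = 1*26 - 0 = 26, d_1 = (711 - 26^2)/1 = 35/1 = 35, a_1 = floor((26 + 26)/35) = 1.
  m_2 = 35*1 - 26 = 9, d_2 = (711 - 9^2)/35 = 630/35 = 18, a_2 = floor((26 + 9)/18) = 1.
  m_3 = 18*1 - 9 = 9, d_3 = (711 - 9^2)/18 = 630/18 = 35, a_3 = floor((26 + 9)/35) = 1.
  m_4 = 35*1 - 9 = 26, d_4 = (711 - 26^2)/35 = 35/35 = 1, a_4 = floor((26 + 26)/1) = 52.
  m_5 = 1*52 - 26 = 26, d_5 = (711 - 26^2)/1 = 35/1 = 35: (m_5, d_5) = (m_1, d_1) = (26, 35), so from here the quotients repeat a_1, ..., a_4; the period length is 4.
So sqrt(711) = [26; (1, 1, 1, 52)] with period length k = 4.
k is even, so the fundamental solution of x^2 - 711y^2 = 1 is (p_{k-1}, q_{k-1}) = (p_3, q_3); compute convergents through index 3.
Convergents (p_i = a_i*p_{i-1} + p_{i-2}, q_i = a_i*q_{i-1} + q_{i-2} with p_{-2}=0, p_{-1}=1, q_{-2}=1, q_{-1}=0):
  i=0: a_0=26, p_0 = 26*1 + 0 = 26, q_0 = 26*0 + 1 = 1.
  i=1: a_1=1, p_1 = 1*26 + 1 = 27, q_1 = 1*1 + 0 = 1.
  i=2: a_2=1, p_2 = 1*27 + 26 = 53, q_2 = 1*1 + 1 = 2.
  i=3: a_3=1, p_3 = 1*53 + 27 = 80, q_3 = 1*2 + 1 = 3.
Check: 80^2 - 711*3^2 = 6400 - 6399 = 1, so (x, y) = (80, 3) solves the equation, and by the theorem it is the least positive solution.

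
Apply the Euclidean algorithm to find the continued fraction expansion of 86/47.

Run the Euclidean algorithm on 86 and 47; the successive quotients are the partial quotients a_0, a_1, ... (each step inverts the fractional part left over by the previous one):
  86 = 1*47 + 39, so a_0 = 1.
  47 = 1*39 + 8, so a_1 = 1.
  39 = 4*8 + 7, so a_2 = 4.
  8 = 1*7 + 1, so a_3 = 1.
  7 = 7*1 + 0, so a_4 = 7.
The remainder reaches 0 after 5 divisions, so the expansion has 5 partial quotients, read off in order.

[1; 1, 4, 1, 7]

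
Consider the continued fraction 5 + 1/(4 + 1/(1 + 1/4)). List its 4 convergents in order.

5/1, 21/4, 26/5, 125/24

Using the convergent recurrence p_i = a_i*p_{i-1} + p_{i-2}, q_i = a_i*q_{i-1} + q_{i-2} with p_{-2}=0, p_{-1}=1, q_{-2}=1, q_{-1}=0:
  i=0: a_0=5, p_0 = 5*1 + 0 = 5, q_0 = 5*0 + 1 = 1.
  i=1: a_1=4, p_1 = 4*5 + 1 = 21, q_1 = 4*1 + 0 = 4.
  i=2: a_2=1, p_2 = 1*21 + 5 = 26, q_2 = 1*4 + 1 = 5.
  i=3: a_3=4, p_3 = 4*26 + 21 = 125, q_3 = 4*5 + 4 = 24.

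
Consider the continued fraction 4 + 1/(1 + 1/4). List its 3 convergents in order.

4/1, 5/1, 24/5

Using the convergent recurrence p_i = a_i*p_{i-1} + p_{i-2}, q_i = a_i*q_{i-1} + q_{i-2} with p_{-2}=0, p_{-1}=1, q_{-2}=1, q_{-1}=0:
  i=0: a_0=4, p_0 = 4*1 + 0 = 4, q_0 = 4*0 + 1 = 1.
  i=1: a_1=1, p_1 = 1*4 + 1 = 5, q_1 = 1*1 + 0 = 1.
  i=2: a_2=4, p_2 = 4*5 + 4 = 24, q_2 = 4*1 + 1 = 5.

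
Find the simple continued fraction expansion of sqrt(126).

[11; (4, 2, 4, 22)]

Write x_i = (sqrt(126) + m_i)/d_i with (m_0, d_0) = (0, 1). a_0 = floor(sqrt(126)) = 11, since 11^2 = 121 <= 126 < 144 = 12^2.
Iterate m_{i+1} = d_i*a_i - m_i, d_{i+1} = (126 - m_{i+1}^2)/d_i, a_{i+1} = floor((a_0 + m_{i+1})/d_{i+1}):
  m_1 = 1*11 - 0 = 11, d_1 = (126 - 11^2)/1 = 5/1 = 5, a_1 = floor((11 + 11)/5) = 4.
  m_2 = 5*4 - 11 = 9, d_2 = (126 - 9^2)/5 = 45/5 = 9, a_2 = floor((11 + 9)/9) = 2.
  m_3 = 9*2 - 9 = 9, d_3 = (126 - 9^2)/9 = 45/9 = 5, a_3 = floor((11 + 9)/5) = 4.
  m_4 = 5*4 - 9 = 11, d_4 = (126 - 11^2)/5 = 5/5 = 1, a_4 = floor((11 + 11)/1) = 22.
  m_5 = 1*22 - 11 = 11, d_5 = (126 - 11^2)/1 = 5/1 = 5: (m_5, d_5) = (m_1, d_1) = (11, 5), so from here the quotients repeat a_1, ..., a_4; the period length is 4.
Hence the expansion of sqrt(126) is a_0 = 11 followed by the repeating block 4, 2, 4, 22 (period 4).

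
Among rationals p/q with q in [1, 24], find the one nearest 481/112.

Expand x = 481/112 as a continued fraction with the Euclidean algorithm:
  481 = 4*112 + 33, so a_0 = 4.
  112 = 3*33 + 13, so a_1 = 3.
  33 = 2*13 + 7, so a_2 = 2.
  13 = 1*7 + 6, so a_3 = 1.
  7 = 1*6 + 1, so a_4 = 1.
  6 = 6*1 + 0, so a_5 = 6.
so x = [4; 3, 2, 1, 1, 6].
Convergents (p_i = a_i*p_{i-1} + p_{i-2}, q_i = a_i*q_{i-1} + q_{i-2} with p_{-2}=0, p_{-1}=1, q_{-2}=1, q_{-1}=0), until the denominator exceeds 24:
  i=0: a_0=4, p_0 = 4*1 + 0 = 4, q_0 = 4*0 + 1 = 1.
  i=1: a_1=3, p_1 = 3*4 + 1 = 13, q_1 = 3*1 + 0 = 3.
  i=2: a_2=2, p_2 = 2*13 + 4 = 30, q_2 = 2*3 + 1 = 7.
  i=3: a_3=1, p_3 = 1*30 + 13 = 43, q_3 = 1*7 + 3 = 10.
  i=4: a_4=1, p_4 = 1*43 + 30 = 73, q_4 = 1*10 + 7 = 17.
  i=5: a_5=6, p_5 = 6*73 + 43 = 481, q_5 = 6*17 + 10 = 112.
q_5 = 112 > 24, so the last convergent with denominator <= 24 is p_4/q_4 = 73/17.
The closest fraction with denominator <= 24 is either p_4/q_4 or the intermediate fraction (k*p_4 + p_3)/(k*q_4 + q_3) with the largest k >= 1 whose denominator stays <= 24; these approach x as k grows, and every other convergent or intermediate fraction in range is farther away.
Largest k: floor((24 - q_3)/q_4) = floor((24 - 10)/17) = 0.
Since k = 0, no intermediate fraction beyond p_4/q_4 has denominator <= 24, so the convergent 73/17 is the closest (its error is |481*17 - 73*112|/(112*17) = 1/1904).

73/17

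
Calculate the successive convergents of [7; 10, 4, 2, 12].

7/1, 71/10, 291/41, 653/92, 8127/1145

Using the convergent recurrence p_i = a_i*p_{i-1} + p_{i-2}, q_i = a_i*q_{i-1} + q_{i-2} with p_{-2}=0, p_{-1}=1, q_{-2}=1, q_{-1}=0:
  i=0: a_0=7, p_0 = 7*1 + 0 = 7, q_0 = 7*0 + 1 = 1.
  i=1: a_1=10, p_1 = 10*7 + 1 = 71, q_1 = 10*1 + 0 = 10.
  i=2: a_2=4, p_2 = 4*71 + 7 = 291, q_2 = 4*10 + 1 = 41.
  i=3: a_3=2, p_3 = 2*291 + 71 = 653, q_3 = 2*41 + 10 = 92.
  i=4: a_4=12, p_4 = 12*653 + 291 = 8127, q_4 = 12*92 + 41 = 1145.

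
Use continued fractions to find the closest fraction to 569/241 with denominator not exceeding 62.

Expand x = 569/241 as a continued fraction with the Euclidean algorithm:
  569 = 2*241 + 87, so a_0 = 2.
  241 = 2*87 + 67, so a_1 = 2.
  87 = 1*67 + 20, so a_2 = 1.
  67 = 3*20 + 7, so a_3 = 3.
  20 = 2*7 + 6, so a_4 = 2.
  7 = 1*6 + 1, so a_5 = 1.
  6 = 6*1 + 0, so a_6 = 6.
so x = [2; 2, 1, 3, 2, 1, 6].
Convergents (p_i = a_i*p_{i-1} + p_{i-2}, q_i = a_i*q_{i-1} + q_{i-2} with p_{-2}=0, p_{-1}=1, q_{-2}=1, q_{-1}=0), until the denominator exceeds 62:
  i=0: a_0=2, p_0 = 2*1 + 0 = 2, q_0 = 2*0 + 1 = 1.
  i=1: a_1=2, p_1 = 2*2 + 1 = 5, q_1 = 2*1 + 0 = 2.
  i=2: a_2=1, p_2 = 1*5 + 2 = 7, q_2 = 1*2 + 1 = 3.
  i=3: a_3=3, p_3 = 3*7 + 5 = 26, q_3 = 3*3 + 2 = 11.
  i=4: a_4=2, p_4 = 2*26 + 7 = 59, q_4 = 2*11 + 3 = 25.
  i=5: a_5=1, p_5 = 1*59 + 26 = 85, q_5 = 1*25 + 11 = 36.
  i=6: a_6=6, p_6 = 6*85 + 59 = 569, q_6 = 6*36 + 25 = 241.
q_6 = 241 > 62, so the last convergent with denominator <= 62 is p_5/q_5 = 85/36.
The closest fraction with denominator <= 62 is either p_5/q_5 or the intermediate fraction (k*p_5 + p_4)/(k*q_5 + q_4) with the largest k >= 1 whose denominator stays <= 62; these approach x as k grows, and every other convergent or intermediate fraction in range is farther away.
Largest k: floor((62 - q_4)/q_5) = floor((62 - 25)/36) = 1.
That gives (1*85 + 59)/(1*36 + 25) = 144/61.
Compare the errors: |x - 85/36| = |569*36 - 85*241|/(241*36) = 1/8676, and |x - 144/61| = |569*61 - 144*241|/(241*61) = 5/14701.
Cross-multiplying, 1*14701 = 14701 < 43380 = 5*8676, so 1/8676 is smaller: the convergent 85/36 is closer to x than 144/61.

85/36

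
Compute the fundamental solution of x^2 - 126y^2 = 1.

(x, y) = (449, 40)

First expand sqrt(126) as a continued fraction. With x_i = (sqrt(126) + m_i)/d_i and (m_0, d_0) = (0, 1): a_0 = floor(sqrt(126)) = 11, since 11^2 = 121 <= 126 < 144 = 12^2.
Iterate m_{i+1} = d_i*a_i - m_i, d_{i+1} = (126 - m_{i+1}^2)/d_i, a_{i+1} = floor((a_0 + m_{i+1})/d_{i+1}):
  m_1 = 1*11 - 0 = 11, d_1 = (126 - 11^2)/1 = 5/1 = 5, a_1 = floor((11 + 11)/5) = 4.
  m_2 = 5*4 - 11 = 9, d_2 = (126 - 9^2)/5 = 45/5 = 9, a_2 = floor((11 + 9)/9) = 2.
  m_3 = 9*2 - 9 = 9, d_3 = (126 - 9^2)/9 = 45/9 = 5, a_3 = floor((11 + 9)/5) = 4.
  m_4 = 5*4 - 9 = 11, d_4 = (126 - 11^2)/5 = 5/5 = 1, a_4 = floor((11 + 11)/1) = 22.
  m_5 = 1*22 - 11 = 11, d_5 = (126 - 11^2)/1 = 5/1 = 5: (m_5, d_5) = (m_1, d_1) = (11, 5), so from here the quotients repeat a_1, ..., a_4; the period length is 4.
So sqrt(126) = [11; (4, 2, 4, 22)] with period length k = 4.
k is even, so the fundamental solution of x^2 - 126y^2 = 1 is (p_{k-1}, q_{k-1}) = (p_3, q_3); compute convergents through index 3.
Convergents (p_i = a_i*p_{i-1} + p_{i-2}, q_i = a_i*q_{i-1} + q_{i-2} with p_{-2}=0, p_{-1}=1, q_{-2}=1, q_{-1}=0):
  i=0: a_0=11, p_0 = 11*1 + 0 = 11, q_0 = 11*0 + 1 = 1.
  i=1: a_1=4, p_1 = 4*11 + 1 = 45, q_1 = 4*1 + 0 = 4.
  i=2: a_2=2, p_2 = 2*45 + 11 = 101, q_2 = 2*4 + 1 = 9.
  i=3: a_3=4, p_3 = 4*101 + 45 = 449, q_3 = 4*9 + 4 = 40.
Check: 449^2 - 126*40^2 = 201601 - 201600 = 1, so (x, y) = (449, 40) solves the equation, and by the theorem it is the least positive solution.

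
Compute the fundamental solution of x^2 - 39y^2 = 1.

First expand sqrt(39) as a continued fraction. With x_i = (sqrt(39) + m_i)/d_i and (m_0, d_0) = (0, 1): a_0 = floor(sqrt(39)) = 6, since 6^2 = 36 <= 39 < 49 = 7^2.
Iterate m_{i+1} = d_i*a_i - m_i, d_{i+1} = (39 - m_{i+1}^2)/d_i, a_{i+1} = floor((a_0 + m_{i+1})/d_{i+1}):
  m_1 = 1*6 - 0 = 6, d_1 = (39 - 6^2)/1 = 3/1 = 3, a_1 = floor((6 + 6)/3) = 4.
  m_2 = 3*4 - 6 = 6, d_2 = (39 - 6^2)/3 = 3/3 = 1, a_2 = floor((6 + 6)/1) = 12.
  m_3 = 1*12 - 6 = 6, d_3 = (39 - 6^2)/1 = 3/1 = 3: (m_3, d_3) = (m_1, d_1) = (6, 3), so from here the quotients repeat a_1, a_2; the period length is 2.
So sqrt(39) = [6; (4, 12)] with period length k = 2.
k is even, so the fundamental solution of x^2 - 39y^2 = 1 is (p_{k-1}, q_{k-1}) = (p_1, q_1); compute convergents through index 1.
Convergents (p_i = a_i*p_{i-1} + p_{i-2}, q_i = a_i*q_{i-1} + q_{i-2} with p_{-2}=0, p_{-1}=1, q_{-2}=1, q_{-1}=0):
  i=0: a_0=6, p_0 = 6*1 + 0 = 6, q_0 = 6*0 + 1 = 1.
  i=1: a_1=4, p_1 = 4*6 + 1 = 25, q_1 = 4*1 + 0 = 4.
Check: 25^2 - 39*4^2 = 625 - 624 = 1, so (x, y) = (25, 4) solves the equation, and by the theorem it is the least positive solution.

(x, y) = (25, 4)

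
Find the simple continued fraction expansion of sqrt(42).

[6; (2, 12)]

Write x_i = (sqrt(42) + m_i)/d_i with (m_0, d_0) = (0, 1). a_0 = floor(sqrt(42)) = 6, since 6^2 = 36 <= 42 < 49 = 7^2.
Iterate m_{i+1} = d_i*a_i - m_i, d_{i+1} = (42 - m_{i+1}^2)/d_i, a_{i+1} = floor((a_0 + m_{i+1})/d_{i+1}):
  m_1 = 1*6 - 0 = 6, d_1 = (42 - 6^2)/1 = 6/1 = 6, a_1 = floor((6 + 6)/6) = 2.
  m_2 = 6*2 - 6 = 6, d_2 = (42 - 6^2)/6 = 6/6 = 1, a_2 = floor((6 + 6)/1) = 12.
  m_3 = 1*12 - 6 = 6, d_3 = (42 - 6^2)/1 = 6/1 = 6: (m_3, d_3) = (m_1, d_1) = (6, 6), so from here the quotients repeat a_1, a_2; the period length is 2.
Hence the expansion of sqrt(42) is a_0 = 6 followed by the repeating block 2, 12 (period 2).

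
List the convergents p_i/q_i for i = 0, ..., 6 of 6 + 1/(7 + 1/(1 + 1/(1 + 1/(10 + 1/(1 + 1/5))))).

Using the convergent recurrence p_i = a_i*p_{i-1} + p_{i-2}, q_i = a_i*q_{i-1} + q_{i-2} with p_{-2}=0, p_{-1}=1, q_{-2}=1, q_{-1}=0:
  i=0: a_0=6, p_0 = 6*1 + 0 = 6, q_0 = 6*0 + 1 = 1.
  i=1: a_1=7, p_1 = 7*6 + 1 = 43, q_1 = 7*1 + 0 = 7.
  i=2: a_2=1, p_2 = 1*43 + 6 = 49, q_2 = 1*7 + 1 = 8.
  i=3: a_3=1, p_3 = 1*49 + 43 = 92, q_3 = 1*8 + 7 = 15.
  i=4: a_4=10, p_4 = 10*92 + 49 = 969, q_4 = 10*15 + 8 = 158.
  i=5: a_5=1, p_5 = 1*969 + 92 = 1061, q_5 = 1*158 + 15 = 173.
  i=6: a_6=5, p_6 = 5*1061 + 969 = 6274, q_6 = 5*173 + 158 = 1023.

6/1, 43/7, 49/8, 92/15, 969/158, 1061/173, 6274/1023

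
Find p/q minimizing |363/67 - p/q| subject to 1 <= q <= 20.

Expand x = 363/67 as a continued fraction with the Euclidean algorithm:
  363 = 5*67 + 28, so a_0 = 5.
  67 = 2*28 + 11, so a_1 = 2.
  28 = 2*11 + 6, so a_2 = 2.
  11 = 1*6 + 5, so a_3 = 1.
  6 = 1*5 + 1, so a_4 = 1.
  5 = 5*1 + 0, so a_5 = 5.
so x = [5; 2, 2, 1, 1, 5].
Convergents (p_i = a_i*p_{i-1} + p_{i-2}, q_i = a_i*q_{i-1} + q_{i-2} with p_{-2}=0, p_{-1}=1, q_{-2}=1, q_{-1}=0), until the denominator exceeds 20:
  i=0: a_0=5, p_0 = 5*1 + 0 = 5, q_0 = 5*0 + 1 = 1.
  i=1: a_1=2, p_1 = 2*5 + 1 = 11, q_1 = 2*1 + 0 = 2.
  i=2: a_2=2, p_2 = 2*11 + 5 = 27, q_2 = 2*2 + 1 = 5.
  i=3: a_3=1, p_3 = 1*27 + 11 = 38, q_3 = 1*5 + 2 = 7.
  i=4: a_4=1, p_4 = 1*38 + 27 = 65, q_4 = 1*7 + 5 = 12.
  i=5: a_5=5, p_5 = 5*65 + 38 = 363, q_5 = 5*12 + 7 = 67.
q_5 = 67 > 20, so the last convergent with denominator <= 20 is p_4/q_4 = 65/12.
The closest fraction with denominator <= 20 is either p_4/q_4 or the intermediate fraction (k*p_4 + p_3)/(k*q_4 + q_3) with the largest k >= 1 whose denominator stays <= 20; these approach x as k grows, and every other convergent or intermediate fraction in range is farther away.
Largest k: floor((20 - q_3)/q_4) = floor((20 - 7)/12) = 1.
That gives (1*65 + 38)/(1*12 + 7) = 103/19.
Compare the errors: |x - 65/12| = |363*12 - 65*67|/(67*12) = 1/804, and |x - 103/19| = |363*19 - 103*67|/(67*19) = 4/1273.
Cross-multiplying, 1*1273 = 1273 < 3216 = 4*804, so 1/804 is smaller: the convergent 65/12 is closer to x than 103/19.

65/12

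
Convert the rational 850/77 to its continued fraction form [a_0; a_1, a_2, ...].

[11; 25, 1, 2]

Run the Euclidean algorithm on 850 and 77; the successive quotients are the partial quotients a_0, a_1, ... (each step inverts the fractional part left over by the previous one):
  850 = 11*77 + 3, so a_0 = 11.
  77 = 25*3 + 2, so a_1 = 25.
  3 = 1*2 + 1, so a_2 = 1.
  2 = 2*1 + 0, so a_3 = 2.
The remainder reaches 0 after 4 divisions, so the expansion has 4 partial quotients, read off in order.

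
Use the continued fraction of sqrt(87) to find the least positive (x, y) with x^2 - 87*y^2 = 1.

First expand sqrt(87) as a continued fraction. With x_i = (sqrt(87) + m_i)/d_i and (m_0, d_0) = (0, 1): a_0 = floor(sqrt(87)) = 9, since 9^2 = 81 <= 87 < 100 = 10^2.
Iterate m_{i+1} = d_i*a_i - m_i, d_{i+1} = (87 - m_{i+1}^2)/d_i, a_{i+1} = floor((a_0 + m_{i+1})/d_{i+1}):
  m_1 = 1*9 - 0 = 9, d_1 = (87 - 9^2)/1 = 6/1 = 6, a_1 = floor((9 + 9)/6) = 3.
  m_2 = 6*3 - 9 = 9, d_2 = (87 - 9^2)/6 = 6/6 = 1, a_2 = floor((9 + 9)/1) = 18.
  m_3 = 1*18 - 9 = 9, d_3 = (87 - 9^2)/1 = 6/1 = 6: (m_3, d_3) = (m_1, d_1) = (9, 6), so from here the quotients repeat a_1, a_2; the period length is 2.
So sqrt(87) = [9; (3, 18)] with period length k = 2.
k is even, so the fundamental solution of x^2 - 87y^2 = 1 is (p_{k-1}, q_{k-1}) = (p_1, q_1); compute convergents through index 1.
Convergents (p_i = a_i*p_{i-1} + p_{i-2}, q_i = a_i*q_{i-1} + q_{i-2} with p_{-2}=0, p_{-1}=1, q_{-2}=1, q_{-1}=0):
  i=0: a_0=9, p_0 = 9*1 + 0 = 9, q_0 = 9*0 + 1 = 1.
  i=1: a_1=3, p_1 = 3*9 + 1 = 28, q_1 = 3*1 + 0 = 3.
Check: 28^2 - 87*3^2 = 784 - 783 = 1, so (x, y) = (28, 3) solves the equation, and by the theorem it is the least positive solution.

(x, y) = (28, 3)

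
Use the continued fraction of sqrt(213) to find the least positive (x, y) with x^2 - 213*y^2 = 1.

First expand sqrt(213) as a continued fraction. With x_i = (sqrt(213) + m_i)/d_i and (m_0, d_0) = (0, 1): a_0 = floor(sqrt(213)) = 14, since 14^2 = 196 <= 213 < 225 = 15^2.
Iterate m_{i+1} = d_i*a_i - m_i, d_{i+1} = (213 - m_{i+1}^2)/d_i, a_{i+1} = floor((a_0 + m_{i+1})/d_{i+1}):
  m_1 = 1*14 - 0 = 14, d_1 = (213 - 14^2)/1 = 17/1 = 17, a_1 = floor((14 + 14)/17) = 1.
  m_2 = 17*1 - 14 = 3, d_2 = (213 - 3^2)/17 = 204/17 = 12, a_2 = floor((14 + 3)/12) = 1.
  m_3 = 12*1 - 3 = 9, d_3 = (213 - 9^2)/12 = 132/12 = 11, a_3 = floor((14 + 9)/11) = 2.
  m_4 = 11*2 - 9 = 13, d_4 = (213 - 13^2)/11 = 44/11 = 4, a_4 = floor((14 + 13)/4) = 6.
  m_5 = 4*6 - 13 = 11, d_5 = (213 - 11^2)/4 = 92/4 = 23, a_5 = floor((14 + 11)/23) = 1.
  m_6 = 23*1 - 11 = 12, d_6 = (213 - 12^2)/23 = 69/23 = 3, a_6 = floor((14 + 12)/3) = 8.
  m_7 = 3*8 - 12 = 12, d_7 = (213 - 12^2)/3 = 69/3 = 23, a_7 = floor((14 + 12)/23) = 1.
  m_8 = 23*1 - 12 = 11, d_8 = (213 - 11^2)/23 = 92/23 = 4, a_8 = floor((14 + 11)/4) = 6.
  m_9 = 4*6 - 11 = 13, d_9 = (213 - 13^2)/4 = 44/4 = 11, a_9 = floor((14 + 13)/11) = 2.
  m_10 = 11*2 - 13 = 9, d_10 = (213 - 9^2)/11 = 132/11 = 12, a_10 = floor((14 + 9)/12) = 1.
  m_11 = 12*1 - 9 = 3, d_11 = (213 - 3^2)/12 = 204/12 = 17, a_11 = floor((14 + 3)/17) = 1.
  m_12 = 17*1 - 3 = 14, d_12 = (213 - 14^2)/17 = 17/17 = 1, a_12 = floor((14 + 14)/1) = 28.
  m_13 = 1*28 - 14 = 14, d_13 = (213 - 14^2)/1 = 17/1 = 17: (m_13, d_13) = (m_1, d_1) = (14, 17), so from here the quotients repeat a_1, ..., a_12; the period length is 12.
So sqrt(213) = [14; (1, 1, 2, 6, 1, 8, 1, 6, 2, 1, 1, 28)] with period length k = 12.
k is even, so the fundamental solution of x^2 - 213y^2 = 1 is (p_{k-1}, q_{k-1}) = (p_11, q_11); compute convergents through index 11.
Convergents (p_i = a_i*p_{i-1} + p_{i-2}, q_i = a_i*q_{i-1} + q_{i-2} with p_{-2}=0, p_{-1}=1, q_{-2}=1, q_{-1}=0):
  i=0: a_0=14, p_0 = 14*1 + 0 = 14, q_0 = 14*0 + 1 = 1.
  i=1: a_1=1, p_1 = 1*14 + 1 = 15, q_1 = 1*1 + 0 = 1.
  i=2: a_2=1, p_2 = 1*15 + 14 = 29, q_2 = 1*1 + 1 = 2.
  i=3: a_3=2, p_3 = 2*29 + 15 = 73, q_3 = 2*2 + 1 = 5.
  i=4: a_4=6, p_4 = 6*73 + 29 = 467, q_4 = 6*5 + 2 = 32.
  i=5: a_5=1, p_5 = 1*467 + 73 = 540, q_5 = 1*32 + 5 = 37.
  i=6: a_6=8, p_6 = 8*540 + 467 = 4787, q_6 = 8*37 + 32 = 328.
  i=7: a_7=1, p_7 = 1*4787 + 540 = 5327, q_7 = 1*328 + 37 = 365.
  i=8: a_8=6, p_8 = 6*5327 + 4787 = 36749, q_8 = 6*365 + 328 = 2518.
  i=9: a_9=2, p_9 = 2*36749 + 5327 = 78825, q_9 = 2*2518 + 365 = 5401.
  i=10: a_10=1, p_10 = 1*78825 + 36749 = 115574, q_10 = 1*5401 + 2518 = 7919.
  i=11: a_11=1, p_11 = 1*115574 + 78825 = 194399, q_11 = 1*7919 + 5401 = 13320.
Check: 194399^2 - 213*13320^2 = 37790971201 - 37790971200 = 1, so (x, y) = (194399, 13320) solves the equation, and by the theorem it is the least positive solution.

(x, y) = (194399, 13320)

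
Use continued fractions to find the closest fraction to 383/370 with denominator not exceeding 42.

29/28

Expand x = 383/370 as a continued fraction with the Euclidean algorithm:
  383 = 1*370 + 13, so a_0 = 1.
  370 = 28*13 + 6, so a_1 = 28.
  13 = 2*6 + 1, so a_2 = 2.
  6 = 6*1 + 0, so a_3 = 6.
so x = [1; 28, 2, 6].
Convergents (p_i = a_i*p_{i-1} + p_{i-2}, q_i = a_i*q_{i-1} + q_{i-2} with p_{-2}=0, p_{-1}=1, q_{-2}=1, q_{-1}=0), until the denominator exceeds 42:
  i=0: a_0=1, p_0 = 1*1 + 0 = 1, q_0 = 1*0 + 1 = 1.
  i=1: a_1=28, p_1 = 28*1 + 1 = 29, q_1 = 28*1 + 0 = 28.
  i=2: a_2=2, p_2 = 2*29 + 1 = 59, q_2 = 2*28 + 1 = 57.
q_2 = 57 > 42, so the last convergent with denominator <= 42 is p_1/q_1 = 29/28.
The closest fraction with denominator <= 42 is either p_1/q_1 or the intermediate fraction (k*p_1 + p_0)/(k*q_1 + q_0) with the largest k >= 1 whose denominator stays <= 42; these approach x as k grows, and every other convergent or intermediate fraction in range is farther away.
Largest k: floor((42 - q_0)/q_1) = floor((42 - 1)/28) = 1.
That gives (1*29 + 1)/(1*28 + 1) = 30/29.
Compare the errors: |x - 29/28| = |383*28 - 29*370|/(370*28) = 6/10360, and |x - 30/29| = |383*29 - 30*370|/(370*29) = 7/10730.
Cross-multiplying, 6*10730 = 64380 < 72520 = 7*10360, so 6/10360 is smaller: the convergent 29/28 is closer to x than 30/29.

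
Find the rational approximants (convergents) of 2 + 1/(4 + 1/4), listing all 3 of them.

Using the convergent recurrence p_i = a_i*p_{i-1} + p_{i-2}, q_i = a_i*q_{i-1} + q_{i-2} with p_{-2}=0, p_{-1}=1, q_{-2}=1, q_{-1}=0:
  i=0: a_0=2, p_0 = 2*1 + 0 = 2, q_0 = 2*0 + 1 = 1.
  i=1: a_1=4, p_1 = 4*2 + 1 = 9, q_1 = 4*1 + 0 = 4.
  i=2: a_2=4, p_2 = 4*9 + 2 = 38, q_2 = 4*4 + 1 = 17.

2/1, 9/4, 38/17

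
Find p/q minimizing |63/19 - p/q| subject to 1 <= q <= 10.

Expand x = 63/19 as a continued fraction with the Euclidean algorithm:
  63 = 3*19 + 6, so a_0 = 3.
  19 = 3*6 + 1, so a_1 = 3.
  6 = 6*1 + 0, so a_2 = 6.
so x = [3; 3, 6].
Convergents (p_i = a_i*p_{i-1} + p_{i-2}, q_i = a_i*q_{i-1} + q_{i-2} with p_{-2}=0, p_{-1}=1, q_{-2}=1, q_{-1}=0), until the denominator exceeds 10:
  i=0: a_0=3, p_0 = 3*1 + 0 = 3, q_0 = 3*0 + 1 = 1.
  i=1: a_1=3, p_1 = 3*3 + 1 = 10, q_1 = 3*1 + 0 = 3.
  i=2: a_2=6, p_2 = 6*10 + 3 = 63, q_2 = 6*3 + 1 = 19.
q_2 = 19 > 10, so the last convergent with denominator <= 10 is p_1/q_1 = 10/3.
The closest fraction with denominator <= 10 is either p_1/q_1 or the intermediate fraction (k*p_1 + p_0)/(k*q_1 + q_0) with the largest k >= 1 whose denominator stays <= 10; these approach x as k grows, and every other convergent or intermediate fraction in range is farther away.
Largest k: floor((10 - q_0)/q_1) = floor((10 - 1)/3) = 3.
That gives (3*10 + 3)/(3*3 + 1) = 33/10.
Compare the errors: |x - 10/3| = |63*3 - 10*19|/(19*3) = 1/57, and |x - 33/10| = |63*10 - 33*19|/(19*10) = 3/190.
Cross-multiplying, 3*57 = 171 < 190 = 1*190, so 3/190 is smaller: the intermediate fraction 33/10 is closer to x than 10/3.

33/10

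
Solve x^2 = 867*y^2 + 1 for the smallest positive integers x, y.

(x, y) = (70226, 2385)

First expand sqrt(867) as a continued fraction. With x_i = (sqrt(867) + m_i)/d_i and (m_0, d_0) = (0, 1): a_0 = floor(sqrt(867)) = 29, since 29^2 = 841 <= 867 < 900 = 30^2.
Iterate m_{i+1} = d_i*a_i - m_i, d_{i+1} = (867 - m_{i+1}^2)/d_i, a_{i+1} = floor((a_0 + m_{i+1})/d_{i+1}):
  m_1 = 1*29 - 0 = 29, d_1 = (867 - 29^2)/1 = 26/1 = 26, a_1 = floor((29 + 29)/26) = 2.
  m_2 = 26*2 - 29 = 23, d_2 = (867 - 23^2)/26 = 338/26 = 13, a_2 = floor((29 + 23)/13) = 4.
  m_3 = 13*4 - 23 = 29, d_3 = (867 - 29^2)/13 = 26/13 = 2, a_3 = floor((29 + 29)/2) = 29.
  m_4 = 2*29 - 29 = 29, d_4 = (867 - 29^2)/2 = 26/2 = 13, a_4 = floor((29 + 29)/13) = 4.
  m_5 = 13*4 - 29 = 23, d_5 = (867 - 23^2)/13 = 338/13 = 26, a_5 = floor((29 + 23)/26) = 2.
  m_6 = 26*2 - 23 = 29, d_6 = (867 - 29^2)/26 = 26/26 = 1, a_6 = floor((29 + 29)/1) = 58.
  m_7 = 1*58 - 29 = 29, d_7 = (867 - 29^2)/1 = 26/1 = 26: (m_7, d_7) = (m_1, d_1) = (29, 26), so from here the quotients repeat a_1, ..., a_6; the period length is 6.
So sqrt(867) = [29; (2, 4, 29, 4, 2, 58)] with period length k = 6.
k is even, so the fundamental solution of x^2 - 867y^2 = 1 is (p_{k-1}, q_{k-1}) = (p_5, q_5); compute convergents through index 5.
Convergents (p_i = a_i*p_{i-1} + p_{i-2}, q_i = a_i*q_{i-1} + q_{i-2} with p_{-2}=0, p_{-1}=1, q_{-2}=1, q_{-1}=0):
  i=0: a_0=29, p_0 = 29*1 + 0 = 29, q_0 = 29*0 + 1 = 1.
  i=1: a_1=2, p_1 = 2*29 + 1 = 59, q_1 = 2*1 + 0 = 2.
  i=2: a_2=4, p_2 = 4*59 + 29 = 265, q_2 = 4*2 + 1 = 9.
  i=3: a_3=29, p_3 = 29*265 + 59 = 7744, q_3 = 29*9 + 2 = 263.
  i=4: a_4=4, p_4 = 4*7744 + 265 = 31241, q_4 = 4*263 + 9 = 1061.
  i=5: a_5=2, p_5 = 2*31241 + 7744 = 70226, q_5 = 2*1061 + 263 = 2385.
Check: 70226^2 - 867*2385^2 = 4931691076 - 4931691075 = 1, so (x, y) = (70226, 2385) solves the equation, and by the theorem it is the least positive solution.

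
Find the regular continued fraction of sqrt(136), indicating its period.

[11; (1, 1, 1, 22)]

Write x_i = (sqrt(136) + m_i)/d_i with (m_0, d_0) = (0, 1). a_0 = floor(sqrt(136)) = 11, since 11^2 = 121 <= 136 < 144 = 12^2.
Iterate m_{i+1} = d_i*a_i - m_i, d_{i+1} = (136 - m_{i+1}^2)/d_i, a_{i+1} = floor((a_0 + m_{i+1})/d_{i+1}):
  m_1 = 1*11 - 0 = 11, d_1 = (136 - 11^2)/1 = 15/1 = 15, a_1 = floor((11 + 11)/15) = 1.
  m_2 = 15*1 - 11 = 4, d_2 = (136 - 4^2)/15 = 120/15 = 8, a_2 = floor((11 + 4)/8) = 1.
  m_3 = 8*1 - 4 = 4, d_3 = (136 - 4^2)/8 = 120/8 = 15, a_3 = floor((11 + 4)/15) = 1.
  m_4 = 15*1 - 4 = 11, d_4 = (136 - 11^2)/15 = 15/15 = 1, a_4 = floor((11 + 11)/1) = 22.
  m_5 = 1*22 - 11 = 11, d_5 = (136 - 11^2)/1 = 15/1 = 15: (m_5, d_5) = (m_1, d_1) = (11, 15), so from here the quotients repeat a_1, ..., a_4; the period length is 4.
Hence the expansion of sqrt(136) is a_0 = 11 followed by the repeating block 1, 1, 1, 22 (period 4).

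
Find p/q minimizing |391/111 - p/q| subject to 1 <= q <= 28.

Expand x = 391/111 as a continued fraction with the Euclidean algorithm:
  391 = 3*111 + 58, so a_0 = 3.
  111 = 1*58 + 53, so a_1 = 1.
  58 = 1*53 + 5, so a_2 = 1.
  53 = 10*5 + 3, so a_3 = 10.
  5 = 1*3 + 2, so a_4 = 1.
  3 = 1*2 + 1, so a_5 = 1.
  2 = 2*1 + 0, so a_6 = 2.
so x = [3; 1, 1, 10, 1, 1, 2].
Convergents (p_i = a_i*p_{i-1} + p_{i-2}, q_i = a_i*q_{i-1} + q_{i-2} with p_{-2}=0, p_{-1}=1, q_{-2}=1, q_{-1}=0), until the denominator exceeds 28:
  i=0: a_0=3, p_0 = 3*1 + 0 = 3, q_0 = 3*0 + 1 = 1.
  i=1: a_1=1, p_1 = 1*3 + 1 = 4, q_1 = 1*1 + 0 = 1.
  i=2: a_2=1, p_2 = 1*4 + 3 = 7, q_2 = 1*1 + 1 = 2.
  i=3: a_3=10, p_3 = 10*7 + 4 = 74, q_3 = 10*2 + 1 = 21.
  i=4: a_4=1, p_4 = 1*74 + 7 = 81, q_4 = 1*21 + 2 = 23.
  i=5: a_5=1, p_5 = 1*81 + 74 = 155, q_5 = 1*23 + 21 = 44.
q_5 = 44 > 28, so the last convergent with denominator <= 28 is p_4/q_4 = 81/23.
The closest fraction with denominator <= 28 is either p_4/q_4 or the intermediate fraction (k*p_4 + p_3)/(k*q_4 + q_3) with the largest k >= 1 whose denominator stays <= 28; these approach x as k grows, and every other convergent or intermediate fraction in range is farther away.
Largest k: floor((28 - q_3)/q_4) = floor((28 - 21)/23) = 0.
Since k = 0, no intermediate fraction beyond p_4/q_4 has denominator <= 28, so the convergent 81/23 is the closest (its error is |391*23 - 81*111|/(111*23) = 2/2553).

81/23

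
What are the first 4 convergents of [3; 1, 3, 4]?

Using the convergent recurrence p_i = a_i*p_{i-1} + p_{i-2}, q_i = a_i*q_{i-1} + q_{i-2} with p_{-2}=0, p_{-1}=1, q_{-2}=1, q_{-1}=0:
  i=0: a_0=3, p_0 = 3*1 + 0 = 3, q_0 = 3*0 + 1 = 1.
  i=1: a_1=1, p_1 = 1*3 + 1 = 4, q_1 = 1*1 + 0 = 1.
  i=2: a_2=3, p_2 = 3*4 + 3 = 15, q_2 = 3*1 + 1 = 4.
  i=3: a_3=4, p_3 = 4*15 + 4 = 64, q_3 = 4*4 + 1 = 17.

3/1, 4/1, 15/4, 64/17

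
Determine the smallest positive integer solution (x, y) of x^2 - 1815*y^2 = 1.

(x, y) = (15124, 355)

First expand sqrt(1815) as a continued fraction. With x_i = (sqrt(1815) + m_i)/d_i and (m_0, d_0) = (0, 1): a_0 = floor(sqrt(1815)) = 42, since 42^2 = 1764 <= 1815 < 1849 = 43^2.
Iterate m_{i+1} = d_i*a_i - m_i, d_{i+1} = (1815 - m_{i+1}^2)/d_i, a_{i+1} = floor((a_0 + m_{i+1})/d_{i+1}):
  m_1 = 1*42 - 0 = 42, d_1 = (1815 - 42^2)/1 = 51/1 = 51, a_1 = floor((42 + 42)/51) = 1.
  m_2 = 51*1 - 42 = 9, d_2 = (1815 - 9^2)/51 = 1734/51 = 34, a_2 = floor((42 + 9)/34) = 1.
  m_3 = 34*1 - 9 = 25, d_3 = (1815 - 25^2)/34 = 1190/34 = 35, a_3 = floor((42 + 25)/35) = 1.
  m_4 = 35*1 - 25 = 10, d_4 = (1815 - 10^2)/35 = 1715/35 = 49, a_4 = floor((42 + 10)/49) = 1.
  m_5 = 49*1 - 10 = 39, d_5 = (1815 - 39^2)/49 = 294/49 = 6, a_5 = floor((42 + 39)/6) = 13.
  m_6 = 6*13 - 39 = 39, d_6 = (1815 - 39^2)/6 = 294/6 = 49, a_6 = floor((42 + 39)/49) = 1.
  m_7 = 49*1 - 39 = 10, d_7 = (1815 - 10^2)/49 = 1715/49 = 35, a_7 = floor((42 + 10)/35) = 1.
  m_8 = 35*1 - 10 = 25, d_8 = (1815 - 25^2)/35 = 1190/35 = 34, a_8 = floor((42 + 25)/34) = 1.
  m_9 = 34*1 - 25 = 9, d_9 = (1815 - 9^2)/34 = 1734/34 = 51, a_9 = floor((42 + 9)/51) = 1.
  m_10 = 51*1 - 9 = 42, d_10 = (1815 - 42^2)/51 = 51/51 = 1, a_10 = floor((42 + 42)/1) = 84.
  m_11 = 1*84 - 42 = 42, d_11 = (1815 - 42^2)/1 = 51/1 = 51: (m_11, d_11) = (m_1, d_1) = (42, 51), so from here the quotients repeat a_1, ..., a_10; the period length is 10.
So sqrt(1815) = [42; (1, 1, 1, 1, 13, 1, 1, 1, 1, 84)] with period length k = 10.
k is even, so the fundamental solution of x^2 - 1815y^2 = 1 is (p_{k-1}, q_{k-1}) = (p_9, q_9); compute convergents through index 9.
Convergents (p_i = a_i*p_{i-1} + p_{i-2}, q_i = a_i*q_{i-1} + q_{i-2} with p_{-2}=0, p_{-1}=1, q_{-2}=1, q_{-1}=0):
  i=0: a_0=42, p_0 = 42*1 + 0 = 42, q_0 = 42*0 + 1 = 1.
  i=1: a_1=1, p_1 = 1*42 + 1 = 43, q_1 = 1*1 + 0 = 1.
  i=2: a_2=1, p_2 = 1*43 + 42 = 85, q_2 = 1*1 + 1 = 2.
  i=3: a_3=1, p_3 = 1*85 + 43 = 128, q_3 = 1*2 + 1 = 3.
  i=4: a_4=1, p_4 = 1*128 + 85 = 213, q_4 = 1*3 + 2 = 5.
  i=5: a_5=13, p_5 = 13*213 + 128 = 2897, q_5 = 13*5 + 3 = 68.
  i=6: a_6=1, p_6 = 1*2897 + 213 = 3110, q_6 = 1*68 + 5 = 73.
  i=7: a_7=1, p_7 = 1*3110 + 2897 = 6007, q_7 = 1*73 + 68 = 141.
  i=8: a_8=1, p_8 = 1*6007 + 3110 = 9117, q_8 = 1*141 + 73 = 214.
  i=9: a_9=1, p_9 = 1*9117 + 6007 = 15124, q_9 = 1*214 + 141 = 355.
Check: 15124^2 - 1815*355^2 = 228735376 - 228735375 = 1, so (x, y) = (15124, 355) solves the equation, and by the theorem it is the least positive solution.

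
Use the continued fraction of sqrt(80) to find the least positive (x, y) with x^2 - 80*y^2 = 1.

(x, y) = (9, 1)

First expand sqrt(80) as a continued fraction. With x_i = (sqrt(80) + m_i)/d_i and (m_0, d_0) = (0, 1): a_0 = floor(sqrt(80)) = 8, since 8^2 = 64 <= 80 < 81 = 9^2.
Iterate m_{i+1} = d_i*a_i - m_i, d_{i+1} = (80 - m_{i+1}^2)/d_i, a_{i+1} = floor((a_0 + m_{i+1})/d_{i+1}):
  m_1 = 1*8 - 0 = 8, d_1 = (80 - 8^2)/1 = 16/1 = 16, a_1 = floor((8 + 8)/16) = 1.
  m_2 = 16*1 - 8 = 8, d_2 = (80 - 8^2)/16 = 16/16 = 1, a_2 = floor((8 + 8)/1) = 16.
  m_3 = 1*16 - 8 = 8, d_3 = (80 - 8^2)/1 = 16/1 = 16: (m_3, d_3) = (m_1, d_1) = (8, 16), so from here the quotients repeat a_1, a_2; the period length is 2.
So sqrt(80) = [8; (1, 16)] with period length k = 2.
k is even, so the fundamental solution of x^2 - 80y^2 = 1 is (p_{k-1}, q_{k-1}) = (p_1, q_1); compute convergents through index 1.
Convergents (p_i = a_i*p_{i-1} + p_{i-2}, q_i = a_i*q_{i-1} + q_{i-2} with p_{-2}=0, p_{-1}=1, q_{-2}=1, q_{-1}=0):
  i=0: a_0=8, p_0 = 8*1 + 0 = 8, q_0 = 8*0 + 1 = 1.
  i=1: a_1=1, p_1 = 1*8 + 1 = 9, q_1 = 1*1 + 0 = 1.
Check: 9^2 - 80*1^2 = 81 - 80 = 1, so (x, y) = (9, 1) solves the equation, and by the theorem it is the least positive solution.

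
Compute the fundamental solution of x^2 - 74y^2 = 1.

(x, y) = (3699, 430)

First expand sqrt(74) as a continued fraction. With x_i = (sqrt(74) + m_i)/d_i and (m_0, d_0) = (0, 1): a_0 = floor(sqrt(74)) = 8, since 8^2 = 64 <= 74 < 81 = 9^2.
Iterate m_{i+1} = d_i*a_i - m_i, d_{i+1} = (74 - m_{i+1}^2)/d_i, a_{i+1} = floor((a_0 + m_{i+1})/d_{i+1}):
  m_1 = 1*8 - 0 = 8, d_1 = (74 - 8^2)/1 = 10/1 = 10, a_1 = floor((8 + 8)/10) = 1.
  m_2 = 10*1 - 8 = 2, d_2 = (74 - 2^2)/10 = 70/10 = 7, a_2 = floor((8 + 2)/7) = 1.
  m_3 = 7*1 - 2 = 5, d_3 = (74 - 5^2)/7 = 49/7 = 7, a_3 = floor((8 + 5)/7) = 1.
  m_4 = 7*1 - 5 = 2, d_4 = (74 - 2^2)/7 = 70/7 = 10, a_4 = floor((8 + 2)/10) = 1.
  m_5 = 10*1 - 2 = 8, d_5 = (74 - 8^2)/10 = 10/10 = 1, a_5 = floor((8 + 8)/1) = 16.
  m_6 = 1*16 - 8 = 8, d_6 = (74 - 8^2)/1 = 10/1 = 10: (m_6, d_6) = (m_1, d_1) = (8, 10), so from here the quotients repeat a_1, ..., a_5; the period length is 5.
So sqrt(74) = [8; (1, 1, 1, 1, 16)] with period length k = 5.
k is odd, so (p_{k-1}, q_{k-1}) only solves x^2 - 74y^2 = -1 and the fundamental solution of x^2 - 74y^2 = 1 is (p_{2k-1}, q_{2k-1}) = (p_9, q_9); compute convergents through index 9, running through the period twice.
Convergents (p_i = a_i*p_{i-1} + p_{i-2}, q_i = a_i*q_{i-1} + q_{i-2} with p_{-2}=0, p_{-1}=1, q_{-2}=1, q_{-1}=0):
  i=0: a_0=8, p_0 = 8*1 + 0 = 8, q_0 = 8*0 + 1 = 1.
  i=1: a_1=1, p_1 = 1*8 + 1 = 9, q_1 = 1*1 + 0 = 1.
  i=2: a_2=1, p_2 = 1*9 + 8 = 17, q_2 = 1*1 + 1 = 2.
  i=3: a_3=1, p_3 = 1*17 + 9 = 26, q_3 = 1*2 + 1 = 3.
  i=4: a_4=1, p_4 = 1*26 + 17 = 43, q_4 = 1*3 + 2 = 5.
  i=5: a_5=16, p_5 = 16*43 + 26 = 714, q_5 = 16*5 + 3 = 83.
  i=6: a_6=1, p_6 = 1*714 + 43 = 757, q_6 = 1*83 + 5 = 88.
  i=7: a_7=1, p_7 = 1*757 + 714 = 1471, q_7 = 1*88 + 83 = 171.
  i=8: a_8=1, p_8 = 1*1471 + 757 = 2228, q_8 = 1*171 + 88 = 259.
  i=9: a_9=1, p_9 = 1*2228 + 1471 = 3699, q_9 = 1*259 + 171 = 430.
Indeed p_4^2 - 74*q_4^2 = 1849 - 1850 = -1, not +1.
Check: 3699^2 - 74*430^2 = 13682601 - 13682600 = 1, so (x, y) = (3699, 430) solves the equation, and by the theorem it is the least positive solution.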